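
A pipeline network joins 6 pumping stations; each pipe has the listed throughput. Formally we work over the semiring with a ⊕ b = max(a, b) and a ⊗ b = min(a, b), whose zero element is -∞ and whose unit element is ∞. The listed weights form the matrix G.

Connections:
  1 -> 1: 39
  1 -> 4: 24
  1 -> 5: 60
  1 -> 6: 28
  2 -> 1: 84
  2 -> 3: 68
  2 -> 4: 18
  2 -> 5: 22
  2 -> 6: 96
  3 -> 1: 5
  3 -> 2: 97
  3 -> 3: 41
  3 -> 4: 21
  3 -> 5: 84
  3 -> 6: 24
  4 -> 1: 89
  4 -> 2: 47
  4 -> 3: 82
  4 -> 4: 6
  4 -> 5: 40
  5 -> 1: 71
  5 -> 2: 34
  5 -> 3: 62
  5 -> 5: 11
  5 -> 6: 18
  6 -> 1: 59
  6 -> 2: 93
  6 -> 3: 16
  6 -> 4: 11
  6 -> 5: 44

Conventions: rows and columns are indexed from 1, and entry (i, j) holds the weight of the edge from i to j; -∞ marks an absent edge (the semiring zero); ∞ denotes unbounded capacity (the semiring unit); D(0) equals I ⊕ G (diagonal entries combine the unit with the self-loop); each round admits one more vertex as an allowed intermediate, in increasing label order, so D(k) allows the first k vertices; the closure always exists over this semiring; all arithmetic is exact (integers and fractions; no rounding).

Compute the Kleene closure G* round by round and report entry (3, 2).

D(0):
  [∞, -∞, -∞, 24, 60, 28]
  [84, ∞, 68, 18, 22, 96]
  [5, 97, ∞, 21, 84, 24]
  [89, 47, 82, ∞, 40, -∞]
  [71, 34, 62, -∞, ∞, 18]
  [59, 93, 16, 11, 44, ∞]
D(1):
  [∞, -∞, -∞, 24, 60, 28]
  [84, ∞, 68, 24, 60, 96]
  [5, 97, ∞, 21, 84, 24]
  [89, 47, 82, ∞, 60, 28]
  [71, 34, 62, 24, ∞, 28]
  [59, 93, 16, 24, 59, ∞]
D(2):
  [∞, -∞, -∞, 24, 60, 28]
  [84, ∞, 68, 24, 60, 96]
  [84, 97, ∞, 24, 84, 96]
  [89, 47, 82, ∞, 60, 47]
  [71, 34, 62, 24, ∞, 34]
  [84, 93, 68, 24, 60, ∞]
D(3):
  [∞, -∞, -∞, 24, 60, 28]
  [84, ∞, 68, 24, 68, 96]
  [84, 97, ∞, 24, 84, 96]
  [89, 82, 82, ∞, 82, 82]
  [71, 62, 62, 24, ∞, 62]
  [84, 93, 68, 24, 68, ∞]
D(4):
  [∞, 24, 24, 24, 60, 28]
  [84, ∞, 68, 24, 68, 96]
  [84, 97, ∞, 24, 84, 96]
  [89, 82, 82, ∞, 82, 82]
  [71, 62, 62, 24, ∞, 62]
  [84, 93, 68, 24, 68, ∞]
D(5):
  [∞, 60, 60, 24, 60, 60]
  [84, ∞, 68, 24, 68, 96]
  [84, 97, ∞, 24, 84, 96]
  [89, 82, 82, ∞, 82, 82]
  [71, 62, 62, 24, ∞, 62]
  [84, 93, 68, 24, 68, ∞]
D(6):
  [∞, 60, 60, 24, 60, 60]
  [84, ∞, 68, 24, 68, 96]
  [84, 97, ∞, 24, 84, 96]
  [89, 82, 82, ∞, 82, 82]
  [71, 62, 62, 24, ∞, 62]
  [84, 93, 68, 24, 68, ∞]
Answer: G*[3][2] = 97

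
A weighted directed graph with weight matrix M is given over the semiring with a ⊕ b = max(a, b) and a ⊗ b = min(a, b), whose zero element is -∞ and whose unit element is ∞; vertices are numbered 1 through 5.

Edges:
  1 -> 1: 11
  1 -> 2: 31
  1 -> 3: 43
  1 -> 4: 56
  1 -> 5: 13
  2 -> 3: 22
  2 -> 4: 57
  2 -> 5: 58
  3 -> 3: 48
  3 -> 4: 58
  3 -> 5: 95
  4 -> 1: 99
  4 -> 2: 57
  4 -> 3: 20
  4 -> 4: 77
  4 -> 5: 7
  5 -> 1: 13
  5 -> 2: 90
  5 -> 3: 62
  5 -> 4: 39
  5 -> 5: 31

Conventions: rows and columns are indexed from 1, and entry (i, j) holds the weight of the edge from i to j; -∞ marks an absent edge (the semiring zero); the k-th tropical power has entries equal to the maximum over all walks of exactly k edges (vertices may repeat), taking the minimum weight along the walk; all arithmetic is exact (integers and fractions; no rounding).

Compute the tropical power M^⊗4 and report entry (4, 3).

M^⊗2:
  [56, 56, 43, 56, 43]
  [57, 58, 58, 57, 31]
  [58, 90, 62, 58, 48]
  [77, 57, 43, 77, 57]
  [39, 39, 48, 58, 62]
M^⊗3:
  [56, 56, 43, 56, 56]
  [57, 57, 48, 58, 58]
  [58, 57, 48, 58, 62]
  [77, 57, 57, 77, 57]
  [58, 62, 62, 58, 48]
M^⊗4:
  [56, 56, 56, 56, 56]
  [58, 58, 58, 58, 57]
  [58, 62, 62, 58, 57]
  [77, 57, 57, 77, 57]
  [58, 57, 48, 58, 62]
Key observation: the optimum is the walk 4->4->2->5->3, with weight 77 min 57 min 58 min 62 = 57.
Optimal value attained by: walk 4->4->2->5->3.
Answer: (M^⊗4)[4][3] = 57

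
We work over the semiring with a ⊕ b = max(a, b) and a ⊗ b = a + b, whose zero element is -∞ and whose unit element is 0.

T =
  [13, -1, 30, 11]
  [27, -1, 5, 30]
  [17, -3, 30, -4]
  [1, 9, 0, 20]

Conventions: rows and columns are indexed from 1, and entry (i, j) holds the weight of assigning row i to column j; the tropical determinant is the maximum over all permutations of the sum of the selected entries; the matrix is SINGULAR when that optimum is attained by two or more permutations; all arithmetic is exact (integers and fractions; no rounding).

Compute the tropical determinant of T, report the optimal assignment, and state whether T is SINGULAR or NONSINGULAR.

σ = (1, 2, 3, 4): 13 + (-1) + 30 + 20 = 62
σ = (1, 2, 4, 3): 13 + (-1) + (-4) + 0 = 8
σ = (1, 3, 2, 4): 13 + 5 + (-3) + 20 = 35
σ = (1, 3, 4, 2): 13 + 5 + (-4) + 9 = 23
σ = (1, 4, 2, 3): 13 + 30 + (-3) + 0 = 40
σ = (1, 4, 3, 2): 13 + 30 + 30 + 9 = 82
σ = (2, 1, 3, 4): (-1) + 27 + 30 + 20 = 76
σ = (2, 1, 4, 3): (-1) + 27 + (-4) + 0 = 22
σ = (2, 3, 1, 4): (-1) + 5 + 17 + 20 = 41
σ = (2, 3, 4, 1): (-1) + 5 + (-4) + 1 = 1
σ = (2, 4, 1, 3): (-1) + 30 + 17 + 0 = 46
σ = (2, 4, 3, 1): (-1) + 30 + 30 + 1 = 60
σ = (3, 1, 2, 4): 30 + 27 + (-3) + 20 = 74
σ = (3, 1, 4, 2): 30 + 27 + (-4) + 9 = 62
σ = (3, 2, 1, 4): 30 + (-1) + 17 + 20 = 66
σ = (3, 2, 4, 1): 30 + (-1) + (-4) + 1 = 26
σ = (3, 4, 1, 2): 30 + 30 + 17 + 9 = 86
σ = (3, 4, 2, 1): 30 + 30 + (-3) + 1 = 58
σ = (4, 1, 2, 3): 11 + 27 + (-3) + 0 = 35
σ = (4, 1, 3, 2): 11 + 27 + 30 + 9 = 77
σ = (4, 2, 1, 3): 11 + (-1) + 17 + 0 = 27
σ = (4, 2, 3, 1): 11 + (-1) + 30 + 1 = 41
σ = (4, 3, 1, 2): 11 + 5 + 17 + 9 = 42
σ = (4, 3, 2, 1): 11 + 5 + (-3) + 1 = 14
Optimal value attained by: σ = (3, 4, 1, 2).
Answer: det⊕(T) = 86; verdict: NONSINGULAR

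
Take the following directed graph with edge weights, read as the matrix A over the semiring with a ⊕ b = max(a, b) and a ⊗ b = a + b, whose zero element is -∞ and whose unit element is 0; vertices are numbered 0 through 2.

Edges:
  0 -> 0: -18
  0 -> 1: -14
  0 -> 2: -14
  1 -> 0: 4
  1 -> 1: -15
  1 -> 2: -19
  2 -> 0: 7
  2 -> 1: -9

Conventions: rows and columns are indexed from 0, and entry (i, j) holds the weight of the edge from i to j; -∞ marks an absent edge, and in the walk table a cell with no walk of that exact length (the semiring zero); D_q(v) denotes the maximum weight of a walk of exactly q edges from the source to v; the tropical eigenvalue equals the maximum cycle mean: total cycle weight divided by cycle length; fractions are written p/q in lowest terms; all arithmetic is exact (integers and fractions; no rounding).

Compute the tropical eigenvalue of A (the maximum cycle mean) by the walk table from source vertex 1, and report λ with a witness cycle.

q=0: [-∞, 0, -∞]
q=1: [4, -15, -19]
q=2: [-11, -10, -10]
q=3: [-3, -19, -25]
Optimal cycle mean attained by: cycle 0->2->0, total (-14) + 7, length 2.
Answer: λ = -7/2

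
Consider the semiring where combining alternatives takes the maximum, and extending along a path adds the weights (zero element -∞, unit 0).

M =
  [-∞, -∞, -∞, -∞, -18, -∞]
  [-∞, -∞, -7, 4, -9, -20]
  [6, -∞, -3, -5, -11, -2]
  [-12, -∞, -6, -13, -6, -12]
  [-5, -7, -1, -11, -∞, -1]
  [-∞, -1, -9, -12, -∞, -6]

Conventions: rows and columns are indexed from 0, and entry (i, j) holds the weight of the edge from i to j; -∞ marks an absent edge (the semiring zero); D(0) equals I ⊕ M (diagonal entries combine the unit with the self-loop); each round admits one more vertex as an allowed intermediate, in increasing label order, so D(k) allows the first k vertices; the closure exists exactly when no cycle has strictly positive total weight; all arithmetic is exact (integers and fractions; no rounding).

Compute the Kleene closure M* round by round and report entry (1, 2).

D(0):
  [0, -∞, -∞, -∞, -18, -∞]
  [-∞, 0, -7, 4, -9, -20]
  [6, -∞, 0, -5, -11, -2]
  [-12, -∞, -6, 0, -6, -12]
  [-5, -7, -1, -11, 0, -1]
  [-∞, -1, -9, -12, -∞, 0]
D(1):
  [0, -∞, -∞, -∞, -18, -∞]
  [-∞, 0, -7, 4, -9, -20]
  [6, -∞, 0, -5, -11, -2]
  [-12, -∞, -6, 0, -6, -12]
  [-5, -7, -1, -11, 0, -1]
  [-∞, -1, -9, -12, -∞, 0]
D(2):
  [0, -∞, -∞, -∞, -18, -∞]
  [-∞, 0, -7, 4, -9, -20]
  [6, -∞, 0, -5, -11, -2]
  [-12, -∞, -6, 0, -6, -12]
  [-5, -7, -1, -3, 0, -1]
  [-∞, -1, -8, 3, -10, 0]
D(3):
  [0, -∞, -∞, -∞, -18, -∞]
  [-1, 0, -7, 4, -9, -9]
  [6, -∞, 0, -5, -11, -2]
  [0, -∞, -6, 0, -6, -8]
  [5, -7, -1, -3, 0, -1]
  [-2, -1, -8, 3, -10, 0]
D(4):
  [0, -∞, -∞, -∞, -18, -∞]
  [4, 0, -2, 4, -2, -4]
  [6, -∞, 0, -5, -11, -2]
  [0, -∞, -6, 0, -6, -8]
  [5, -7, -1, -3, 0, -1]
  [3, -1, -3, 3, -3, 0]
D(5):
  [0, -25, -19, -21, -18, -19]
  [4, 0, -2, 4, -2, -3]
  [6, -18, 0, -5, -11, -2]
  [0, -13, -6, 0, -6, -7]
  [5, -7, -1, -3, 0, -1]
  [3, -1, -3, 3, -3, 0]
D(6):
  [0, -20, -19, -16, -18, -19]
  [4, 0, -2, 4, -2, -3]
  [6, -3, 0, 1, -5, -2]
  [0, -8, -6, 0, -6, -7]
  [5, -2, -1, 2, 0, -1]
  [3, -1, -3, 3, -3, 0]
Answer: M*[1][2] = -2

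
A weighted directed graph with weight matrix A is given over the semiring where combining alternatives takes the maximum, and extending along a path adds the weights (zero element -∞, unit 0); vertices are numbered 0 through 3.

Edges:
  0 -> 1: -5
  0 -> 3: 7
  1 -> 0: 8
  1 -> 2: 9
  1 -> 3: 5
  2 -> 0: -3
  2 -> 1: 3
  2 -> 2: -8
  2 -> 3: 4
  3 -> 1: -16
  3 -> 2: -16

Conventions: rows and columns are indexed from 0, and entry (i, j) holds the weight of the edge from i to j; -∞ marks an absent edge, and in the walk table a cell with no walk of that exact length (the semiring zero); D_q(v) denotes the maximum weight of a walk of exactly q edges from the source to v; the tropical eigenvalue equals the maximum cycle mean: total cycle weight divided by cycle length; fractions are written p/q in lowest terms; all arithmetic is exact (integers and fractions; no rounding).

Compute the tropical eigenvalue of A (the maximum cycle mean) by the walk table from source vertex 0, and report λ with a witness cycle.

q=0: [0, -∞, -∞, -∞]
q=1: [-∞, -5, -∞, 7]
q=2: [3, -9, 4, 0]
q=3: [1, 7, 0, 10]
q=4: [15, 3, 16, 12]
Optimal cycle mean attained by: cycle 1->2->1, total 9 + 3, length 2.
Answer: λ = 6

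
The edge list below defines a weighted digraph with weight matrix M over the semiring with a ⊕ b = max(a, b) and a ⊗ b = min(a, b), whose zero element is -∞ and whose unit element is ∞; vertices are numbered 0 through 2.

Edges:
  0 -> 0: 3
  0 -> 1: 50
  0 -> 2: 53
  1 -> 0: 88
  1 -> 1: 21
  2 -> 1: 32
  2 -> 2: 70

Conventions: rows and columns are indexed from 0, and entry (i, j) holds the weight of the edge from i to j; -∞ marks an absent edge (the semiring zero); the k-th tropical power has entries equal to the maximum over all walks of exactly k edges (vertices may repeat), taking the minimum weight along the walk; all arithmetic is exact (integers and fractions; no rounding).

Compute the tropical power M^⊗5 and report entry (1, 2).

M^⊗2:
  [50, 32, 53]
  [21, 50, 53]
  [32, 32, 70]
M^⊗3:
  [32, 50, 53]
  [50, 32, 53]
  [32, 32, 70]
M^⊗4:
  [50, 32, 53]
  [32, 50, 53]
  [32, 32, 70]
M^⊗5:
  [32, 50, 53]
  [50, 32, 53]
  [32, 32, 70]
Key observation: the optimum is the walk 1->0->2->2->2->2, with weight 88 min 53 min 70 min 70 min 70 = 53.
Optimal value attained by: walk 1->0->2->2->2->2.
Answer: (M^⊗5)[1][2] = 53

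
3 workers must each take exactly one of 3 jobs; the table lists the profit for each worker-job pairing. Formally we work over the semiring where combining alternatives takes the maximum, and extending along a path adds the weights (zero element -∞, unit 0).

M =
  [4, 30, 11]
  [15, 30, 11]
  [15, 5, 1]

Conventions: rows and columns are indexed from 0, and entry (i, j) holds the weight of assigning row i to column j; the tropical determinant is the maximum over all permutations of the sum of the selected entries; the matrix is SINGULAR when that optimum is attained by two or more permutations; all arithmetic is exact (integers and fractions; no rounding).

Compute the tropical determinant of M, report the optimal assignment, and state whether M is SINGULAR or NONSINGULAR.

σ = (0, 1, 2): 4 + 30 + 1 = 35
σ = (0, 2, 1): 4 + 11 + 5 = 20
σ = (1, 0, 2): 30 + 15 + 1 = 46
σ = (1, 2, 0): 30 + 11 + 15 = 56
σ = (2, 0, 1): 11 + 15 + 5 = 31
σ = (2, 1, 0): 11 + 30 + 15 = 56
Optimal value attained by: σ = (1, 2, 0).
Answer: det⊕(M) = 56; verdict: SINGULAR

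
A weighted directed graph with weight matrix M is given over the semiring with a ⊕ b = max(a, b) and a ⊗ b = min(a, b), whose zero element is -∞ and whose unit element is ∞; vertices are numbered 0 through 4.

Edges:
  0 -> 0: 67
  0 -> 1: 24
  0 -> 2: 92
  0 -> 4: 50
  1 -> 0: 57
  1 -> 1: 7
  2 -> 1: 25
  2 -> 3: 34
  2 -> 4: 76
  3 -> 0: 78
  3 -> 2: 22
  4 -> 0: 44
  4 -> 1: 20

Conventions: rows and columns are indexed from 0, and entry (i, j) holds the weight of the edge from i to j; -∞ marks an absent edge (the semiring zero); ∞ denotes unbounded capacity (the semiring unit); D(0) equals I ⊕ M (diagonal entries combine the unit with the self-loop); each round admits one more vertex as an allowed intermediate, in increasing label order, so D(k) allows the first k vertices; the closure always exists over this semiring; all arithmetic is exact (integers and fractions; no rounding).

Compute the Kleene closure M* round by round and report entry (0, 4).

D(0):
  [∞, 24, 92, -∞, 50]
  [57, ∞, -∞, -∞, -∞]
  [-∞, 25, ∞, 34, 76]
  [78, -∞, 22, ∞, -∞]
  [44, 20, -∞, -∞, ∞]
D(1):
  [∞, 24, 92, -∞, 50]
  [57, ∞, 57, -∞, 50]
  [-∞, 25, ∞, 34, 76]
  [78, 24, 78, ∞, 50]
  [44, 24, 44, -∞, ∞]
D(2):
  [∞, 24, 92, -∞, 50]
  [57, ∞, 57, -∞, 50]
  [25, 25, ∞, 34, 76]
  [78, 24, 78, ∞, 50]
  [44, 24, 44, -∞, ∞]
D(3):
  [∞, 25, 92, 34, 76]
  [57, ∞, 57, 34, 57]
  [25, 25, ∞, 34, 76]
  [78, 25, 78, ∞, 76]
  [44, 25, 44, 34, ∞]
D(4):
  [∞, 25, 92, 34, 76]
  [57, ∞, 57, 34, 57]
  [34, 25, ∞, 34, 76]
  [78, 25, 78, ∞, 76]
  [44, 25, 44, 34, ∞]
D(5):
  [∞, 25, 92, 34, 76]
  [57, ∞, 57, 34, 57]
  [44, 25, ∞, 34, 76]
  [78, 25, 78, ∞, 76]
  [44, 25, 44, 34, ∞]
Answer: M*[0][4] = 76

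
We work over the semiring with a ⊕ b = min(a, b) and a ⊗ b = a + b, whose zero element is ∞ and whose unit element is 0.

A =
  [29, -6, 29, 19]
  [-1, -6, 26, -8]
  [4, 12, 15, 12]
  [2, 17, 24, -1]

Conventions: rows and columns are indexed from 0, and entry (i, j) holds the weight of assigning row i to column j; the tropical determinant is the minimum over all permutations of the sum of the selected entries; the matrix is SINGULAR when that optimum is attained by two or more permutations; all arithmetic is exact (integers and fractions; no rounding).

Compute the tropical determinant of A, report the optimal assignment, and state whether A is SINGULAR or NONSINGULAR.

σ = (0, 1, 2, 3): 29 + (-6) + 15 + (-1) = 37
σ = (0, 1, 3, 2): 29 + (-6) + 12 + 24 = 59
σ = (0, 2, 1, 3): 29 + 26 + 12 + (-1) = 66
σ = (0, 2, 3, 1): 29 + 26 + 12 + 17 = 84
σ = (0, 3, 1, 2): 29 + (-8) + 12 + 24 = 57
σ = (0, 3, 2, 1): 29 + (-8) + 15 + 17 = 53
σ = (1, 0, 2, 3): (-6) + (-1) + 15 + (-1) = 7
σ = (1, 0, 3, 2): (-6) + (-1) + 12 + 24 = 29
σ = (1, 2, 0, 3): (-6) + 26 + 4 + (-1) = 23
σ = (1, 2, 3, 0): (-6) + 26 + 12 + 2 = 34
σ = (1, 3, 0, 2): (-6) + (-8) + 4 + 24 = 14
σ = (1, 3, 2, 0): (-6) + (-8) + 15 + 2 = 3
σ = (2, 0, 1, 3): 29 + (-1) + 12 + (-1) = 39
σ = (2, 0, 3, 1): 29 + (-1) + 12 + 17 = 57
σ = (2, 1, 0, 3): 29 + (-6) + 4 + (-1) = 26
σ = (2, 1, 3, 0): 29 + (-6) + 12 + 2 = 37
σ = (2, 3, 0, 1): 29 + (-8) + 4 + 17 = 42
σ = (2, 3, 1, 0): 29 + (-8) + 12 + 2 = 35
σ = (3, 0, 1, 2): 19 + (-1) + 12 + 24 = 54
σ = (3, 0, 2, 1): 19 + (-1) + 15 + 17 = 50
σ = (3, 1, 0, 2): 19 + (-6) + 4 + 24 = 41
σ = (3, 1, 2, 0): 19 + (-6) + 15 + 2 = 30
σ = (3, 2, 0, 1): 19 + 26 + 4 + 17 = 66
σ = (3, 2, 1, 0): 19 + 26 + 12 + 2 = 59
Optimal value attained by: σ = (1, 3, 2, 0).
Answer: det⊕(A) = 3; verdict: NONSINGULAR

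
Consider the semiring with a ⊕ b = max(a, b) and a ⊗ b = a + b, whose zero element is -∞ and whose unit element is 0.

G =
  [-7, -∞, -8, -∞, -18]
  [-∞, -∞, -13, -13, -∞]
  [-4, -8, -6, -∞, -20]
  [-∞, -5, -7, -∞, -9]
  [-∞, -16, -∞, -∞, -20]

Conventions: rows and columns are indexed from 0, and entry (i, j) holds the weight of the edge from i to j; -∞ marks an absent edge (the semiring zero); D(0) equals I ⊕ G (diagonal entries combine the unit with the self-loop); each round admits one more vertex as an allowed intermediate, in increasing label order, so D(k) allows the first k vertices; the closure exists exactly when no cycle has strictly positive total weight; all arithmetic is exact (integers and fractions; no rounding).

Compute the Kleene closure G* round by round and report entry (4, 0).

D(0):
  [0, -∞, -8, -∞, -18]
  [-∞, 0, -13, -13, -∞]
  [-4, -8, 0, -∞, -20]
  [-∞, -5, -7, 0, -9]
  [-∞, -16, -∞, -∞, 0]
D(1):
  [0, -∞, -8, -∞, -18]
  [-∞, 0, -13, -13, -∞]
  [-4, -8, 0, -∞, -20]
  [-∞, -5, -7, 0, -9]
  [-∞, -16, -∞, -∞, 0]
D(2):
  [0, -∞, -8, -∞, -18]
  [-∞, 0, -13, -13, -∞]
  [-4, -8, 0, -21, -20]
  [-∞, -5, -7, 0, -9]
  [-∞, -16, -29, -29, 0]
D(3):
  [0, -16, -8, -29, -18]
  [-17, 0, -13, -13, -33]
  [-4, -8, 0, -21, -20]
  [-11, -5, -7, 0, -9]
  [-33, -16, -29, -29, 0]
D(4):
  [0, -16, -8, -29, -18]
  [-17, 0, -13, -13, -22]
  [-4, -8, 0, -21, -20]
  [-11, -5, -7, 0, -9]
  [-33, -16, -29, -29, 0]
D(5):
  [0, -16, -8, -29, -18]
  [-17, 0, -13, -13, -22]
  [-4, -8, 0, -21, -20]
  [-11, -5, -7, 0, -9]
  [-33, -16, -29, -29, 0]
Answer: G*[4][0] = -33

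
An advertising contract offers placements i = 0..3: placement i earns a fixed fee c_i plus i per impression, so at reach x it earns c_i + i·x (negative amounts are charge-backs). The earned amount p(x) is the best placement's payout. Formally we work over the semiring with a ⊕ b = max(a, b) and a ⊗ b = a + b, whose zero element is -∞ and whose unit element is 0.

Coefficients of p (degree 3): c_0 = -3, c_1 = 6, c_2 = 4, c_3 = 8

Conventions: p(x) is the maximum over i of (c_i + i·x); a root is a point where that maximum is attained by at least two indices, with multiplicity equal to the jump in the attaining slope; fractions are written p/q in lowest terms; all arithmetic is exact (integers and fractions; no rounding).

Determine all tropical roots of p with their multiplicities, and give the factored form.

hull edge (i=0, c=-3) to (i=1, c=6): slope 9, span 1
hull edge (i=1, c=6) to (i=3, c=8): slope 1, span 2
Factored form: p(x) = 8 ⊗ (x ⊕ (-9)) ⊗ (x ⊕ (-1)) ⊗ (x ⊕ (-1))
Answer: roots = -9 (mult 1), -1 (mult 2)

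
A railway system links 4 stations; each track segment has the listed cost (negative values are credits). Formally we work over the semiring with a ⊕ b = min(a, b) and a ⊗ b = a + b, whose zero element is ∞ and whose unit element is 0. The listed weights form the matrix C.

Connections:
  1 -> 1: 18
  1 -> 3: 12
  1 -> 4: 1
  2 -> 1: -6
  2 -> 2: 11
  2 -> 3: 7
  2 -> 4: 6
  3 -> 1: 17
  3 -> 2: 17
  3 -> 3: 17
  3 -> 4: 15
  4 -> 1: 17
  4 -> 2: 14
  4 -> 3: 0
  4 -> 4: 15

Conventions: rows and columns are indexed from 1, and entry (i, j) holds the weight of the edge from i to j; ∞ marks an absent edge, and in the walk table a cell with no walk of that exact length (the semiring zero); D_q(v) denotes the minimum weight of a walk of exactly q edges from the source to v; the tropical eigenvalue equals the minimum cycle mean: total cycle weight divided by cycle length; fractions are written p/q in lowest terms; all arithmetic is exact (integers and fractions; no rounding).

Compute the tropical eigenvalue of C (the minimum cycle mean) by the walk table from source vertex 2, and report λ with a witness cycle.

q=0: [∞, 0, ∞, ∞]
q=1: [-6, 11, 7, 6]
q=2: [5, 20, 6, -5]
q=3: [12, 9, -5, 6]
q=4: [3, 12, 6, 10]
Optimal cycle mean attained by: cycle 1->4->2->1, total 1 + 14 + (-6), length 3.
Answer: λ = 3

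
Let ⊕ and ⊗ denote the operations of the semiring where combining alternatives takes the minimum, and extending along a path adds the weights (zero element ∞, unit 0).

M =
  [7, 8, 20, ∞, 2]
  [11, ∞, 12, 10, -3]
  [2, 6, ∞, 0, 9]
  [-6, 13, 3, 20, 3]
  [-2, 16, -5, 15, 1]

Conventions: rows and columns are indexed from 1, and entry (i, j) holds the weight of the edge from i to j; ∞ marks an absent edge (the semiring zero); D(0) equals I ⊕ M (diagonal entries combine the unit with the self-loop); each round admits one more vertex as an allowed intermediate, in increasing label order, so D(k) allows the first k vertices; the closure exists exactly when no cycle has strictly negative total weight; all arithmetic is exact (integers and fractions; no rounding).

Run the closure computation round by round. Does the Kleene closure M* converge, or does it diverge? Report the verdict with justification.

D(0):
  [0, 8, 20, ∞, 2]
  [11, 0, 12, 10, -3]
  [2, 6, 0, 0, 9]
  [-6, 13, 3, 0, 3]
  [-2, 16, -5, 15, 0]
D(1):
  [0, 8, 20, ∞, 2]
  [11, 0, 12, 10, -3]
  [2, 6, 0, 0, 4]
  [-6, 2, 3, 0, -4]
  [-2, 6, -5, 15, 0]
D(2):
  [0, 8, 20, 18, 2]
  [11, 0, 12, 10, -3]
  [2, 6, 0, 0, 3]
  [-6, 2, 3, 0, -4]
  [-2, 6, -5, 15, 0]
Detection: at round 3, diagonal entry (5, 5) turns strictly negative.
Key observation: the cycle 5->3->1->5 has total weight (-5) + 2 + 2, which is strictly negative.
Answer: DIVERGES — negative cycle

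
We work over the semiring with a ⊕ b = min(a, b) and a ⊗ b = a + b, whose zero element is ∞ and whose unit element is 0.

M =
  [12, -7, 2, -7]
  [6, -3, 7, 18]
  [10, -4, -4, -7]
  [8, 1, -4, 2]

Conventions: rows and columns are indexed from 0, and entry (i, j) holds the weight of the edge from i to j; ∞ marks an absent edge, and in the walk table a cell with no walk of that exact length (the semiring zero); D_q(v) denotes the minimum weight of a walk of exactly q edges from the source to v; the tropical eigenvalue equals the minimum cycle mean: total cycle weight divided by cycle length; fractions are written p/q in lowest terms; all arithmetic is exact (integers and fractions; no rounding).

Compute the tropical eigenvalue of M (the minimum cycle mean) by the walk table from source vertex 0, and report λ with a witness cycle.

q=0: [0, ∞, ∞, ∞]
q=1: [12, -7, 2, -7]
q=2: [-1, -10, -11, -5]
q=3: [-4, -15, -15, -18]
q=4: [-10, -19, -22, -22]
Optimal cycle mean attained by: cycle 2->3->2, total (-7) + (-4), length 2.
Answer: λ = -11/2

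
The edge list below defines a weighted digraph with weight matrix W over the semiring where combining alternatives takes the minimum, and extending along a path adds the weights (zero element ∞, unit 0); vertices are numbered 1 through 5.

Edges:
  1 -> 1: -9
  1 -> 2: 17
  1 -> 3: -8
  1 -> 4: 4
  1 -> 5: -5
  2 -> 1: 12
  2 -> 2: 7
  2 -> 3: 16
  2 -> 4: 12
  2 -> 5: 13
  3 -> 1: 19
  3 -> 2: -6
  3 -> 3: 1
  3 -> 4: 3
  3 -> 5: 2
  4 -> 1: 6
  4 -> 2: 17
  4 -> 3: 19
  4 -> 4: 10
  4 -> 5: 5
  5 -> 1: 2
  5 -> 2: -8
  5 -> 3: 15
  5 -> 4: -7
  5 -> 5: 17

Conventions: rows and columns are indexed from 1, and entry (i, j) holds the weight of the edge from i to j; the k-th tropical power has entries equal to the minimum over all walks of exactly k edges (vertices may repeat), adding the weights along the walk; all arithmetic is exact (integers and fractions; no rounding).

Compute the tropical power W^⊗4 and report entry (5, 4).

W^⊗2:
  [-18, -14, -17, -12, -14]
  [3, 5, 4, 6, 7]
  [4, -6, 2, -5, 3]
  [-3, -3, -2, -2, 1]
  [-7, -1, -6, 3, -3]
W^⊗3:
  [-27, -23, -26, -21, -23]
  [-6, -2, -5, 0, -2]
  [-5, -5, -4, -4, -1]
  [-12, -8, -11, -6, -8]
  [-16, -12, -15, -10, -12]
W^⊗4:
  [-36, -32, -35, -30, -32]
  [-15, -11, -14, -9, -11]
  [-14, -10, -13, -8, -10]
  [-21, -17, -20, -15, -17]
  [-25, -21, -24, -19, -21]
Key observation: the optimum is the walk 5->1->1->5->4, with weight 2 + (-9) + (-5) + (-7) = -19.
Optimal value attained by: walk 5->1->1->5->4.
Answer: (W^⊗4)[5][4] = -19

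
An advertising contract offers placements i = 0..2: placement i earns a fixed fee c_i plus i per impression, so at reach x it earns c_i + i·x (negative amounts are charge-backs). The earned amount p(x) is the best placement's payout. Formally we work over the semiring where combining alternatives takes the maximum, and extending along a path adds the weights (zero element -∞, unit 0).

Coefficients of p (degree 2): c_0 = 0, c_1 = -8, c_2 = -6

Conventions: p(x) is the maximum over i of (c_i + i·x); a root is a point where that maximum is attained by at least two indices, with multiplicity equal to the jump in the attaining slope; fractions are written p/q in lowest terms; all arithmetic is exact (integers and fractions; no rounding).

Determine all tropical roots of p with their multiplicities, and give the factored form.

hull edge (i=0, c=0) to (i=2, c=-6): slope -3, span 2
Factored form: p(x) = -6 ⊗ (x ⊕ 3) ⊗ (x ⊕ 3)
Answer: roots = 3 (mult 2)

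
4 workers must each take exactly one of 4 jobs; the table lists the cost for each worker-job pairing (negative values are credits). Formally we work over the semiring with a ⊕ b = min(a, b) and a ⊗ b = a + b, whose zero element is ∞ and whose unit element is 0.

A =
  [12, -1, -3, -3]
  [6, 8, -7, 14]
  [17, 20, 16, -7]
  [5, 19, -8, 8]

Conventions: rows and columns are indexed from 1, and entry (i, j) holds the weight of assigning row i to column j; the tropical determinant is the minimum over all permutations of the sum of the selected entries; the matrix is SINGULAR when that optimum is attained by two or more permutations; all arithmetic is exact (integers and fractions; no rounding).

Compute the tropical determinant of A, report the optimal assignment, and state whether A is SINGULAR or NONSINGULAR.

σ = (1, 2, 3, 4): 12 + 8 + 16 + 8 = 44
σ = (1, 2, 4, 3): 12 + 8 + (-7) + (-8) = 5
σ = (1, 3, 2, 4): 12 + (-7) + 20 + 8 = 33
σ = (1, 3, 4, 2): 12 + (-7) + (-7) + 19 = 17
σ = (1, 4, 2, 3): 12 + 14 + 20 + (-8) = 38
σ = (1, 4, 3, 2): 12 + 14 + 16 + 19 = 61
σ = (2, 1, 3, 4): (-1) + 6 + 16 + 8 = 29
σ = (2, 1, 4, 3): (-1) + 6 + (-7) + (-8) = -10
σ = (2, 3, 1, 4): (-1) + (-7) + 17 + 8 = 17
σ = (2, 3, 4, 1): (-1) + (-7) + (-7) + 5 = -10
σ = (2, 4, 1, 3): (-1) + 14 + 17 + (-8) = 22
σ = (2, 4, 3, 1): (-1) + 14 + 16 + 5 = 34
σ = (3, 1, 2, 4): (-3) + 6 + 20 + 8 = 31
σ = (3, 1, 4, 2): (-3) + 6 + (-7) + 19 = 15
σ = (3, 2, 1, 4): (-3) + 8 + 17 + 8 = 30
σ = (3, 2, 4, 1): (-3) + 8 + (-7) + 5 = 3
σ = (3, 4, 1, 2): (-3) + 14 + 17 + 19 = 47
σ = (3, 4, 2, 1): (-3) + 14 + 20 + 5 = 36
σ = (4, 1, 2, 3): (-3) + 6 + 20 + (-8) = 15
σ = (4, 1, 3, 2): (-3) + 6 + 16 + 19 = 38
σ = (4, 2, 1, 3): (-3) + 8 + 17 + (-8) = 14
σ = (4, 2, 3, 1): (-3) + 8 + 16 + 5 = 26
σ = (4, 3, 1, 2): (-3) + (-7) + 17 + 19 = 26
σ = (4, 3, 2, 1): (-3) + (-7) + 20 + 5 = 15
Optimal value attained by: σ = (2, 1, 4, 3).
Answer: det⊕(A) = -10; verdict: SINGULAR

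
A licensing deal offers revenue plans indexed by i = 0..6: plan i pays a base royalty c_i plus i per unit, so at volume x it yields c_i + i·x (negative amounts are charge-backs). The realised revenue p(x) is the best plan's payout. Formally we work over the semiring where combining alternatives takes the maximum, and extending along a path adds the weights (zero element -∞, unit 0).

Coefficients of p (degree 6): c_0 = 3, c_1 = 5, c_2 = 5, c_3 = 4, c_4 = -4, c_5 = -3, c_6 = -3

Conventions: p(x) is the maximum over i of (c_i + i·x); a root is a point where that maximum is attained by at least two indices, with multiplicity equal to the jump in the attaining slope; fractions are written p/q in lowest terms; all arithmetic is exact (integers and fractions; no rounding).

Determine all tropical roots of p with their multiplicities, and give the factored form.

hull edge (i=0, c=3) to (i=1, c=5): slope 2, span 1
hull edge (i=1, c=5) to (i=2, c=5): slope 0, span 1
hull edge (i=2, c=5) to (i=3, c=4): slope -1, span 1
hull edge (i=3, c=4) to (i=6, c=-3): slope -7/3, span 3
Factored form: p(x) = -3 ⊗ (x ⊕ (-2)) ⊗ (x ⊕ 0) ⊗ (x ⊕ 1) ⊗ (x ⊕ 7/3) ⊗ (x ⊕ 7/3) ⊗ (x ⊕ 7/3)
Answer: roots = -2 (mult 1), 0 (mult 1), 1 (mult 1), 7/3 (mult 3)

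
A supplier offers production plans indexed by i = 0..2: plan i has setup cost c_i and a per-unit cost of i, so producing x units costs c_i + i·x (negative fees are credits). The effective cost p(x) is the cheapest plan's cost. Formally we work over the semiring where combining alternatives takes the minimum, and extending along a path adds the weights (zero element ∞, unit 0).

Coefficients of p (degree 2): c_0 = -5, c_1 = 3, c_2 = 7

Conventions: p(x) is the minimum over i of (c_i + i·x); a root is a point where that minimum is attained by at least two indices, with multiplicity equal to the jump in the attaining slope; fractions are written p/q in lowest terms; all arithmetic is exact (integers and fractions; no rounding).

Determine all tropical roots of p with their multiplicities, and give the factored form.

hull edge (i=0, c=-5) to (i=2, c=7): slope 6, span 2
Factored form: p(x) = 7 ⊗ (x ⊕ (-6)) ⊗ (x ⊕ (-6))
Answer: roots = -6 (mult 2)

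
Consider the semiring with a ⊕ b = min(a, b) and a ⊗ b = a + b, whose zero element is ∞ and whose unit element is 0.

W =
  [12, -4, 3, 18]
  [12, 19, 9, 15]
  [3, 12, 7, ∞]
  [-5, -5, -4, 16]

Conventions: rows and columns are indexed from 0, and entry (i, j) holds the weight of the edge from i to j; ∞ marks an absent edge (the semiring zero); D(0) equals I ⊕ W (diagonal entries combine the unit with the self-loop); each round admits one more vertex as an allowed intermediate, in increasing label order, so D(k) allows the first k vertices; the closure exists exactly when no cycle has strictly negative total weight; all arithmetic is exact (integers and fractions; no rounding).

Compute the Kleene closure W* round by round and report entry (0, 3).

D(0):
  [0, -4, 3, 18]
  [12, 0, 9, 15]
  [3, 12, 0, ∞]
  [-5, -5, -4, 0]
D(1):
  [0, -4, 3, 18]
  [12, 0, 9, 15]
  [3, -1, 0, 21]
  [-5, -9, -4, 0]
D(2):
  [0, -4, 3, 11]
  [12, 0, 9, 15]
  [3, -1, 0, 14]
  [-5, -9, -4, 0]
D(3):
  [0, -4, 3, 11]
  [12, 0, 9, 15]
  [3, -1, 0, 14]
  [-5, -9, -4, 0]
D(4):
  [0, -4, 3, 11]
  [10, 0, 9, 15]
  [3, -1, 0, 14]
  [-5, -9, -4, 0]
Answer: W*[0][3] = 11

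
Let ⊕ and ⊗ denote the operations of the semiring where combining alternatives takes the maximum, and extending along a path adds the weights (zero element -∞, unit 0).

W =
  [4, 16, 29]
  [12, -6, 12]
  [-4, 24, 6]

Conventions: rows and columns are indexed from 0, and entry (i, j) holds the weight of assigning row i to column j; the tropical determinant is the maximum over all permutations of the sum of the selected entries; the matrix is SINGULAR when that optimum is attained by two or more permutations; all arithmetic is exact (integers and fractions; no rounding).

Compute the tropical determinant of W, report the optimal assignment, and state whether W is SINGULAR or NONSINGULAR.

σ = (0, 1, 2): 4 + (-6) + 6 = 4
σ = (0, 2, 1): 4 + 12 + 24 = 40
σ = (1, 0, 2): 16 + 12 + 6 = 34
σ = (1, 2, 0): 16 + 12 + (-4) = 24
σ = (2, 0, 1): 29 + 12 + 24 = 65
σ = (2, 1, 0): 29 + (-6) + (-4) = 19
Optimal value attained by: σ = (2, 0, 1).
Answer: det⊕(W) = 65; verdict: NONSINGULAR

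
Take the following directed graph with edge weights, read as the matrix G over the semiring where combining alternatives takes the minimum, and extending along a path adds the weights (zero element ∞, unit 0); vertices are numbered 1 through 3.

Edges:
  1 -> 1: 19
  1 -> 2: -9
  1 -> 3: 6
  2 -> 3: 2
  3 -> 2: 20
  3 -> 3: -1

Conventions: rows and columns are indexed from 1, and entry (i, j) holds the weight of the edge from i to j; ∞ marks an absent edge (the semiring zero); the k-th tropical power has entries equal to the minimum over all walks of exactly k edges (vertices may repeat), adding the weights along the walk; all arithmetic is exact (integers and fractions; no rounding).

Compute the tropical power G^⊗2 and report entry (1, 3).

G^⊗2:
  [38, 10, -7]
  [∞, 22, 1]
  [∞, 19, -2]
Key observation: the optimum is the walk 1->2->3, with weight (-9) + 2 = -7.
Optimal value attained by: walk 1->2->3.
Answer: (G^⊗2)[1][3] = -7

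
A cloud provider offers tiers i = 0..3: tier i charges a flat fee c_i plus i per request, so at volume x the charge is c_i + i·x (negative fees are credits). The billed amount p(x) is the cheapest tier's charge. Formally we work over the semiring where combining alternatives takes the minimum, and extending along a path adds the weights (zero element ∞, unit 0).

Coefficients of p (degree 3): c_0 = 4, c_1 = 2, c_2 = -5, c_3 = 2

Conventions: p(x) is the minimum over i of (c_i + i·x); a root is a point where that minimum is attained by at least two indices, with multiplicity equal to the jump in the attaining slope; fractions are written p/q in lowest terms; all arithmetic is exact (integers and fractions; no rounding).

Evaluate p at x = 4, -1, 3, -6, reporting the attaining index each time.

p(4) = min(4+0·4=4, 2+1·4=6, -5+2·4=3, 2+3·4=14) = 3 (attained by i=2)
p(-1) = min(4+0·(-1)=4, 2+1·(-1)=1, -5+2·(-1)=-7, 2+3·(-1)=-1) = -7 (attained by i=2)
p(3) = min(4+0·3=4, 2+1·3=5, -5+2·3=1, 2+3·3=11) = 1 (attained by i=2)
p(-6) = min(4+0·(-6)=4, 2+1·(-6)=-4, -5+2·(-6)=-17, 2+3·(-6)=-16) = -17 (attained by i=2)
Answer: p(4) = 3; p(-1) = -7; p(3) = 1; p(-6) = -17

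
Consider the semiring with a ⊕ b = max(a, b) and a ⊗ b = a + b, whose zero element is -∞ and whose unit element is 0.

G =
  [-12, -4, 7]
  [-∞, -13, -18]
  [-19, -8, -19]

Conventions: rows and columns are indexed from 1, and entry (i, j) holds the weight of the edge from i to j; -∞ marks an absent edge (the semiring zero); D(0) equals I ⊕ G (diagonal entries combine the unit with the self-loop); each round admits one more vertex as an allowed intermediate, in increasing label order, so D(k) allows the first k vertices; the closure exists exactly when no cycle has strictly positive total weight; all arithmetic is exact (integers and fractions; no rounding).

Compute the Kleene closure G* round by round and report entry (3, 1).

D(0):
  [0, -4, 7]
  [-∞, 0, -18]
  [-19, -8, 0]
D(1):
  [0, -4, 7]
  [-∞, 0, -18]
  [-19, -8, 0]
D(2):
  [0, -4, 7]
  [-∞, 0, -18]
  [-19, -8, 0]
D(3):
  [0, -1, 7]
  [-37, 0, -18]
  [-19, -8, 0]
Answer: G*[3][1] = -19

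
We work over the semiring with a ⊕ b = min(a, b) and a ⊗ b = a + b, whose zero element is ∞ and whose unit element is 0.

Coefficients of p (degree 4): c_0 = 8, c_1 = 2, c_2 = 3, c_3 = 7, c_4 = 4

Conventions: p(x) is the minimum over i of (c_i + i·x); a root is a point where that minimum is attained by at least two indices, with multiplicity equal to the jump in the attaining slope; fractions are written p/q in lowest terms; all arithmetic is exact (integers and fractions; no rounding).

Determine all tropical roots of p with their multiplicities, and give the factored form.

hull edge (i=0, c=8) to (i=1, c=2): slope -6, span 1
hull edge (i=1, c=2) to (i=4, c=4): slope 2/3, span 3
Factored form: p(x) = 4 ⊗ (x ⊕ (-2/3)) ⊗ (x ⊕ (-2/3)) ⊗ (x ⊕ (-2/3)) ⊗ (x ⊕ 6)
Answer: roots = -2/3 (mult 3), 6 (mult 1)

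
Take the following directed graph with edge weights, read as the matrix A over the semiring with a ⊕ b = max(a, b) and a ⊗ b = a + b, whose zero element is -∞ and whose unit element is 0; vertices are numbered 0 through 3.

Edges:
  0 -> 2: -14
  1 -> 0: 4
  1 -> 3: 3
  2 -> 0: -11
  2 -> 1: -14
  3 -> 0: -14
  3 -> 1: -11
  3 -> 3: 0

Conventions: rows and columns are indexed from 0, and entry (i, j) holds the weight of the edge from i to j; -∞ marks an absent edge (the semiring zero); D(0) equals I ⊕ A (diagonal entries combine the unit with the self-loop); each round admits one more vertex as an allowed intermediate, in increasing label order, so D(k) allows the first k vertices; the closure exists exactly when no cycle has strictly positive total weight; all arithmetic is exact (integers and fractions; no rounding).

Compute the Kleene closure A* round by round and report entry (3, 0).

D(0):
  [0, -∞, -14, -∞]
  [4, 0, -∞, 3]
  [-11, -14, 0, -∞]
  [-14, -11, -∞, 0]
D(1):
  [0, -∞, -14, -∞]
  [4, 0, -10, 3]
  [-11, -14, 0, -∞]
  [-14, -11, -28, 0]
D(2):
  [0, -∞, -14, -∞]
  [4, 0, -10, 3]
  [-10, -14, 0, -11]
  [-7, -11, -21, 0]
D(3):
  [0, -28, -14, -25]
  [4, 0, -10, 3]
  [-10, -14, 0, -11]
  [-7, -11, -21, 0]
D(4):
  [0, -28, -14, -25]
  [4, 0, -10, 3]
  [-10, -14, 0, -11]
  [-7, -11, -21, 0]
Answer: A*[3][0] = -7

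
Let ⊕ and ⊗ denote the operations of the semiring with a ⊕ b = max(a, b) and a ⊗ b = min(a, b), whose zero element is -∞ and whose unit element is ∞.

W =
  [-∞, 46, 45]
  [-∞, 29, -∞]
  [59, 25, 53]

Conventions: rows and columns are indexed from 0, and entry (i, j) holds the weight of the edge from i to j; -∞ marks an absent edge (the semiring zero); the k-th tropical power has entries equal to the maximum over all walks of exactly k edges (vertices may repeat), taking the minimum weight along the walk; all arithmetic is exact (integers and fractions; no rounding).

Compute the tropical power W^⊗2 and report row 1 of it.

W^⊗2:
  [45, 29, 45]
  [-∞, 29, -∞]
  [53, 46, 53]
Answer: row 1 of W^⊗2 = [-∞, 29, -∞]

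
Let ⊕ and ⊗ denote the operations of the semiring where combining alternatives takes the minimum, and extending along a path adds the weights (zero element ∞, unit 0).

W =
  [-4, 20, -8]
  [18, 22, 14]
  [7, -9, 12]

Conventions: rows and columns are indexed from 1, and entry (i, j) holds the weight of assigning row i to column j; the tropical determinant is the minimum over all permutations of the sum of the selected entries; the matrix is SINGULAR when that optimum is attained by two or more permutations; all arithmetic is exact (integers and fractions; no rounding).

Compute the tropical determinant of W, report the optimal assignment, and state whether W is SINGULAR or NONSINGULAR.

σ = (1, 2, 3): (-4) + 22 + 12 = 30
σ = (1, 3, 2): (-4) + 14 + (-9) = 1
σ = (2, 1, 3): 20 + 18 + 12 = 50
σ = (2, 3, 1): 20 + 14 + 7 = 41
σ = (3, 1, 2): (-8) + 18 + (-9) = 1
σ = (3, 2, 1): (-8) + 22 + 7 = 21
Optimal value attained by: σ = (1, 3, 2).
Answer: det⊕(W) = 1; verdict: SINGULAR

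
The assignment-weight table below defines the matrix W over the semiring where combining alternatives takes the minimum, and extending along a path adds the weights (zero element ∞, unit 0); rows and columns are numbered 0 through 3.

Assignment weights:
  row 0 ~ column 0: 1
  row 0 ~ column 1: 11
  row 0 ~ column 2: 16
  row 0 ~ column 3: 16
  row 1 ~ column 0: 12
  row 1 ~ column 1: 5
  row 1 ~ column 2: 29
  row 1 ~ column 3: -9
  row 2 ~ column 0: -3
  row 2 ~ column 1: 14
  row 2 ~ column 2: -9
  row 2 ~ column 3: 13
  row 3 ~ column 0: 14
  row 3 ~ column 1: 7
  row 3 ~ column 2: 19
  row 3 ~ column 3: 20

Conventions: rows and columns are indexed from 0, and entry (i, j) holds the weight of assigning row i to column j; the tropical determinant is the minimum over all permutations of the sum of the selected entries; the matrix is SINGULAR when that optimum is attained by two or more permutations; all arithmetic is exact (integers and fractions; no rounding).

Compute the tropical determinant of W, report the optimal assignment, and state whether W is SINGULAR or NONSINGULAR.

σ = (0, 1, 2, 3): 1 + 5 + (-9) + 20 = 17
σ = (0, 1, 3, 2): 1 + 5 + 13 + 19 = 38
σ = (0, 2, 1, 3): 1 + 29 + 14 + 20 = 64
σ = (0, 2, 3, 1): 1 + 29 + 13 + 7 = 50
σ = (0, 3, 1, 2): 1 + (-9) + 14 + 19 = 25
σ = (0, 3, 2, 1): 1 + (-9) + (-9) + 7 = -10
σ = (1, 0, 2, 3): 11 + 12 + (-9) + 20 = 34
σ = (1, 0, 3, 2): 11 + 12 + 13 + 19 = 55
σ = (1, 2, 0, 3): 11 + 29 + (-3) + 20 = 57
σ = (1, 2, 3, 0): 11 + 29 + 13 + 14 = 67
σ = (1, 3, 0, 2): 11 + (-9) + (-3) + 19 = 18
σ = (1, 3, 2, 0): 11 + (-9) + (-9) + 14 = 7
σ = (2, 0, 1, 3): 16 + 12 + 14 + 20 = 62
σ = (2, 0, 3, 1): 16 + 12 + 13 + 7 = 48
σ = (2, 1, 0, 3): 16 + 5 + (-3) + 20 = 38
σ = (2, 1, 3, 0): 16 + 5 + 13 + 14 = 48
σ = (2, 3, 0, 1): 16 + (-9) + (-3) + 7 = 11
σ = (2, 3, 1, 0): 16 + (-9) + 14 + 14 = 35
σ = (3, 0, 1, 2): 16 + 12 + 14 + 19 = 61
σ = (3, 0, 2, 1): 16 + 12 + (-9) + 7 = 26
σ = (3, 1, 0, 2): 16 + 5 + (-3) + 19 = 37
σ = (3, 1, 2, 0): 16 + 5 + (-9) + 14 = 26
σ = (3, 2, 0, 1): 16 + 29 + (-3) + 7 = 49
σ = (3, 2, 1, 0): 16 + 29 + 14 + 14 = 73
Optimal value attained by: σ = (0, 3, 2, 1).
Answer: det⊕(W) = -10; verdict: NONSINGULAR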